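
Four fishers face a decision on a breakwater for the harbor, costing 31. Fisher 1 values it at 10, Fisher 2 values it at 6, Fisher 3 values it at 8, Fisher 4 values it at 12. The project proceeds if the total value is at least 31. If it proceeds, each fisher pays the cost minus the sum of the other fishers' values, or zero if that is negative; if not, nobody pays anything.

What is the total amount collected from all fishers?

16

Total value 36 ≥ cost 31, so it is built.
Fisher 1: others sum to 26; max(0, 31 - 26) = 5.
Fisher 2: others sum to 30; max(0, 31 - 30) = 1.
Fisher 3: others sum to 28; max(0, 31 - 28) = 3.
Fisher 4: others sum to 24; max(0, 31 - 24) = 7.
Total collected = 5 + 1 + 3 + 7 = 16.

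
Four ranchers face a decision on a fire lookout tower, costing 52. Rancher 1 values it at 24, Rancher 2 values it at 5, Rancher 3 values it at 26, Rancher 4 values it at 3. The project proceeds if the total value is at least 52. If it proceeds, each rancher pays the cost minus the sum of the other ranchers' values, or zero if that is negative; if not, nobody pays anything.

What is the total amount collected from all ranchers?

38

Total value 58 ≥ cost 52, so it is built.
Rancher 1: others sum to 34; max(0, 52 - 34) = 18.
Rancher 2: others sum to 53; max(0, 52 - 53) = 0.
Rancher 3: others sum to 32; max(0, 52 - 32) = 20.
Rancher 4: others sum to 55; max(0, 52 - 55) = 0.
Total collected = 18 + 0 + 20 + 0 = 38.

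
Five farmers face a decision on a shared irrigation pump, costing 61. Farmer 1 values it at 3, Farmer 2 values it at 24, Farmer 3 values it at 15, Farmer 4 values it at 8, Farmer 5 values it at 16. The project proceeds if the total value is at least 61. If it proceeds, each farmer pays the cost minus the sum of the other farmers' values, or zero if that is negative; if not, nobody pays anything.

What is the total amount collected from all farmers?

43

Total value 66 ≥ cost 61, so it is built.
Farmer 1: others sum to 63; max(0, 61 - 63) = 0.
Farmer 2: others sum to 42; max(0, 61 - 42) = 19.
Farmer 3: others sum to 51; max(0, 61 - 51) = 10.
Farmer 4: others sum to 58; max(0, 61 - 58) = 3.
Farmer 5: others sum to 50; max(0, 61 - 50) = 11.
Total collected = 0 + 19 + 10 + 3 + 11 = 43.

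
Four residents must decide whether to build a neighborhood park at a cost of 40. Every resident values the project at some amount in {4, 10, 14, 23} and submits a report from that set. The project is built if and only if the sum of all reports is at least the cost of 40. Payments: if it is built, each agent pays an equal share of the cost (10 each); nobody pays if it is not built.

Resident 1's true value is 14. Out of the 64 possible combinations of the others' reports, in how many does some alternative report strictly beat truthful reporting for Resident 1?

Others report (4, 4, 10): truth gives 0; report 23 gives 4 > 0. Violating.
Others report (4, 4, 14): truth gives 0; report 23 gives 4 > 0. Violating.
Others report (4, 10, 4): truth gives 0; report 23 gives 4 > 0. Violating.
Others report (4, 10, 10): truth gives 0; report 23 gives 4 > 0. Violating.
Others report (4, 4, 4): truth gives 0; no alternative beats it.
Others report (4, 4, 23): truth gives 4; no alternative beats it.
(Checking all 64 profiles: 9 have a profitable deviation, 55 do not.)

9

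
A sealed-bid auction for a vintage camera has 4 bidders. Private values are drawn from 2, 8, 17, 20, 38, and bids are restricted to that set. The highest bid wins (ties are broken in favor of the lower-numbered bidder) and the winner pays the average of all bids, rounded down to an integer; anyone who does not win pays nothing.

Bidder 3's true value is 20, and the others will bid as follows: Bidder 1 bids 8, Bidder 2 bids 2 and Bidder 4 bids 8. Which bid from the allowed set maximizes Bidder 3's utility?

17

Bid 2: loses, pays 0, utility 0.
Bid 8: loses, pays 0, utility 0.
Bid 17: wins, pays 8, utility 20 - 8 = 12.
Bid 20: wins, pays 9, utility 20 - 9 = 11.
Bid 38: wins, pays 14, utility 20 - 14 = 6.
The best choice is 17 with utility 12.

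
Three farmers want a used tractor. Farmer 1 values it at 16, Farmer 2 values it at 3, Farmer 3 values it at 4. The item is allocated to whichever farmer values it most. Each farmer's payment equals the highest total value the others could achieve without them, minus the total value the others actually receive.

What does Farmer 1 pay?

4

Farmer 1 has the highest value and receives the item.
Without Farmer 1, the item would go to the next-highest value, 4, so the others could achieve 4.
With Farmer 1 present and winning, the others receive nothing, so their total is 0.
Payment = 4 - 0 = 4.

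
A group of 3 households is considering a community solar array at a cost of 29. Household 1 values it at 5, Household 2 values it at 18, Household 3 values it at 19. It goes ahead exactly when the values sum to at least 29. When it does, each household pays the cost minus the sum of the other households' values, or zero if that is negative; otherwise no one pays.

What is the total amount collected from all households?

Total value 42 ≥ cost 29, so it is built.
Household 1: others sum to 37; max(0, 29 - 37) = 0.
Household 2: others sum to 24; max(0, 29 - 24) = 5.
Household 3: others sum to 23; max(0, 29 - 23) = 6.
Total collected = 0 + 5 + 6 = 11.

11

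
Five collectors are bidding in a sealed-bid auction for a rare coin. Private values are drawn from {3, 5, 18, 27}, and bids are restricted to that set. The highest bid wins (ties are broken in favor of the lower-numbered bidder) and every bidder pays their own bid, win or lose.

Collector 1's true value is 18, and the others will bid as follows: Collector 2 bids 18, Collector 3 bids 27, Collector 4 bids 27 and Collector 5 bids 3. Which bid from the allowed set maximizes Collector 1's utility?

3

Bid 3: loses but pays 3, utility -3.
Bid 5: loses but pays 5, utility -5.
Bid 18: loses but pays 18, utility -18.
Bid 27: wins, pays 27, utility 18 - 27 = -9.
The best choice is 3 with utility -3.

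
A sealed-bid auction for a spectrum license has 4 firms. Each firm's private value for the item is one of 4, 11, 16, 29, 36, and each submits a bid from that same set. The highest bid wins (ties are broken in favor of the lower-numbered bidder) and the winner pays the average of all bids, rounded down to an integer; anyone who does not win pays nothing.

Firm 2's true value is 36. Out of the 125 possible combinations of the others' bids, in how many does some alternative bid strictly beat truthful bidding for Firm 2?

Others bid (4, 4, 4): truth gives 24; bid 11 gives 31 > 24. Violating.
Others bid (4, 4, 11): truth gives 23; bid 11 gives 29 > 23. Violating.
Others bid (4, 4, 16): truth gives 21; bid 16 gives 26 > 21. Violating.
Others bid (4, 4, 29): truth gives 18; bid 29 gives 20 > 18. Violating.
Others bid (4, 4, 36): truth gives 16; no alternative beats it.
Others bid (4, 11, 36): truth gives 15; no alternative beats it.
(Checking all 125 profiles: 48 have a profitable deviation, 77 do not.)

48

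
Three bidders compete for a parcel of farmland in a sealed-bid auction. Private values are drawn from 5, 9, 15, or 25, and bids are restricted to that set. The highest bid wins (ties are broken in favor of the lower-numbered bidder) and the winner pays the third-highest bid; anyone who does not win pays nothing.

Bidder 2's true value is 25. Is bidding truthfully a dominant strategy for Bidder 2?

Check each profile of the others' bids and compare truth against every alternative bid.
Others bid (5, 25): truth gives 20, best alternative gives 0.
Others bid (15, 5): truth gives 20, best alternative gives 0.
Others bid (9, 25): truth gives 16, best alternative gives 0.
Others bid (15, 9): truth gives 16, best alternative gives 0.
Others bid (15, 15): truth gives 10, best alternative gives 0.
Others bid (15, 25): truth gives 10, best alternative gives 0.
(Remaining 10 profiles checked similarly; truth is weakly best in each.)
In every case the truthful bid is at least as good as any alternative, so it is a dominant strategy.

Yes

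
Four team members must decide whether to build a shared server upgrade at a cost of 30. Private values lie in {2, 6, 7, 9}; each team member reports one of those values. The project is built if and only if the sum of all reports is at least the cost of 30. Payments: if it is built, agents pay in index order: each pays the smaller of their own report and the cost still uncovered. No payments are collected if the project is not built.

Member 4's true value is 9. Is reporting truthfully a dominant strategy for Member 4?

Check each profile of the others' reports and compare truth against every alternative report.
Others report (6, 7, 9): truth gives 1, best alternative gives 0.
Others report (6, 9, 7): truth gives 1, best alternative gives 0.
Others report (7, 6, 9): truth gives 1, best alternative gives 0.
Others report (7, 9, 6): truth gives 1, best alternative gives 0.
Others report (9, 6, 7): truth gives 1, best alternative gives 0.
Others report (9, 7, 6): truth gives 1, best alternative gives 0.
(Remaining 58 profiles checked similarly; truth is weakly best in each.)
In every case the truthful report is at least as good as any alternative, so it is a dominant strategy.

Yes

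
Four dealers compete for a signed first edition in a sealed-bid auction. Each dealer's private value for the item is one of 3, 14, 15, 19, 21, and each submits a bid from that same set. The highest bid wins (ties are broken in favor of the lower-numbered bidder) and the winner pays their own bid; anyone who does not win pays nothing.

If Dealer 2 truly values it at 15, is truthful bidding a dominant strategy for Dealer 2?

Consider the case where Dealer 1 bids 3, Dealer 3 bids 3 and Dealer 4 bids 3.
Truthful bid 15: wins, pays 15, utility 15 - 15 = 0.
Bid 14 instead: wins, pays 14, utility 15 - 14 = 1.
Since 1 > 0, bidding 14 is strictly better here, so truthful bidding is not dominant.

No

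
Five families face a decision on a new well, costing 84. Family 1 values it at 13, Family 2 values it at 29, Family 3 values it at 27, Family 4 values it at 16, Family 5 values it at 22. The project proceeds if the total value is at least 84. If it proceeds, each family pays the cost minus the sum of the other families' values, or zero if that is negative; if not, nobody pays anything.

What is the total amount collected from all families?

Total value 107 ≥ cost 84, so it is built.
Family 1: others sum to 94; max(0, 84 - 94) = 0.
Family 2: others sum to 78; max(0, 84 - 78) = 6.
Family 3: others sum to 80; max(0, 84 - 80) = 4.
Family 4: others sum to 91; max(0, 84 - 91) = 0.
Family 5: others sum to 85; max(0, 84 - 85) = 0.
Total collected = 0 + 6 + 4 + 0 + 0 = 10.

10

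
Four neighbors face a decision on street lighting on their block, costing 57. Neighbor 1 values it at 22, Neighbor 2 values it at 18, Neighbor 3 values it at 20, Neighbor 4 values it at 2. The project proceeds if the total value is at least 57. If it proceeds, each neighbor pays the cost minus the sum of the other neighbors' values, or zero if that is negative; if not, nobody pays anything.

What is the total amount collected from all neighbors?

Total value 62 ≥ cost 57, so it is built.
Neighbor 1: others sum to 40; max(0, 57 - 40) = 17.
Neighbor 2: others sum to 44; max(0, 57 - 44) = 13.
Neighbor 3: others sum to 42; max(0, 57 - 42) = 15.
Neighbor 4: others sum to 60; max(0, 57 - 60) = 0.
Total collected = 17 + 13 + 15 + 0 = 45.

45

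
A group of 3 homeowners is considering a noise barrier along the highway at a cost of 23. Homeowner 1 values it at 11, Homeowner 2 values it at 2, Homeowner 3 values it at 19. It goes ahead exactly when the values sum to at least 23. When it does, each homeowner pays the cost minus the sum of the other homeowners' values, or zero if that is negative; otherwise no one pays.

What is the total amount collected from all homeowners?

Total value 32 ≥ cost 23, so it is built.
Homeowner 1: others sum to 21; max(0, 23 - 21) = 2.
Homeowner 2: others sum to 30; max(0, 23 - 30) = 0.
Homeowner 3: others sum to 13; max(0, 23 - 13) = 10.
Total collected = 2 + 0 + 10 = 12.

12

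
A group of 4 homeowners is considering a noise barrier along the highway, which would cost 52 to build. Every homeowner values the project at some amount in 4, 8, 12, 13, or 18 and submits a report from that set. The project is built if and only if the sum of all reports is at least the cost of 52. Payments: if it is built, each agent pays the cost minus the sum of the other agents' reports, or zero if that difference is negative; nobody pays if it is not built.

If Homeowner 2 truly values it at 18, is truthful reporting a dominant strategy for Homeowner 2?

Yes

Check each profile of the others' reports and compare truth against every alternative report.
Others report (8, 12, 18): truth gives 4, best alternative gives 0.
Others report (8, 18, 12): truth gives 4, best alternative gives 0.
Others report (12, 8, 18): truth gives 4, best alternative gives 0.
Others report (12, 13, 13): truth gives 4, best alternative gives 0.
Others report (12, 18, 8): truth gives 4, best alternative gives 0.
Others report (13, 12, 13): truth gives 4, best alternative gives 0.
(Remaining 119 profiles checked similarly; truth is weakly best in each.)
In every case the truthful report is at least as good as any alternative, so it is a dominant strategy.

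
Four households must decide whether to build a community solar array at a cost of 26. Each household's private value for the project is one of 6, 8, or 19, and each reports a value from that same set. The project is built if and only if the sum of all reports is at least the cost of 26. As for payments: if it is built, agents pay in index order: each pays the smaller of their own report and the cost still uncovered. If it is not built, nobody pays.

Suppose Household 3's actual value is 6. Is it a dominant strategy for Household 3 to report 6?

Yes

Check each profile of the others' reports and compare truth against every alternative report.
Others report (6, 6, 6): truth gives 0, best alternative gives -2.
Others report (6, 6, 8): truth gives 0, best alternative gives -2.
Others report (6, 6, 19): truth gives 0, best alternative gives -2.
Others report (6, 8, 6): truth gives 0, best alternative gives -2.
Others report (6, 8, 8): truth gives 0, best alternative gives -2.
Others report (6, 8, 19): truth gives 0, best alternative gives -2.
(Remaining 21 profiles checked similarly; truth is weakly best in each.)
In every case the truthful report is at least as good as any alternative, so it is a dominant strategy.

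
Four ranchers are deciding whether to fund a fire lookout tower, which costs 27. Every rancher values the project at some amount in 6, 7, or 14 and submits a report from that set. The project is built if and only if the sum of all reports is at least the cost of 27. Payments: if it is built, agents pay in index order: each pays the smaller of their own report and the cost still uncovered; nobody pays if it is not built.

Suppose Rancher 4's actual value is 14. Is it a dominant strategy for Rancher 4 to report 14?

Yes

Check each profile of the others' reports and compare truth against every alternative report.
Others report (6, 6, 7): truth gives 6, best alternative gives 0.
Others report (6, 7, 6): truth gives 6, best alternative gives 0.
Others report (7, 6, 6): truth gives 6, best alternative gives 0.
Others report (6, 6, 6): truth gives 5, best alternative gives 0.
Others report (6, 7, 14): truth gives 14, best alternative gives 14.
Others report (6, 14, 7): truth gives 14, best alternative gives 14.
(Remaining 21 profiles checked similarly; truth is weakly best in each.)
In every case the truthful report is at least as good as any alternative, so it is a dominant strategy.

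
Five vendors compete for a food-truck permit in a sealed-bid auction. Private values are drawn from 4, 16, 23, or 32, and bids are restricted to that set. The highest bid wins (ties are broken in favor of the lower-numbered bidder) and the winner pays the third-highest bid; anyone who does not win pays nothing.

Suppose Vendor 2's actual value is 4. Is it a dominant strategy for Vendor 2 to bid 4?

Yes

Check each profile of the others' bids and compare truth against every alternative bid.
Others bid (4, 4, 16, 16): truth gives 0, best alternative gives -12.
Others bid (4, 16, 4, 16): truth gives 0, best alternative gives -12.
Others bid (4, 16, 16, 4): truth gives 0, best alternative gives -12.
Others bid (4, 16, 16, 16): truth gives 0, best alternative gives -12.
Others bid (4, 4, 4, 4): truth gives 0, best alternative gives 0.
Others bid (4, 4, 4, 16): truth gives 0, best alternative gives 0.
(Remaining 250 profiles checked similarly; truth is weakly best in each.)
In every case the truthful bid is at least as good as any alternative, so it is a dominant strategy.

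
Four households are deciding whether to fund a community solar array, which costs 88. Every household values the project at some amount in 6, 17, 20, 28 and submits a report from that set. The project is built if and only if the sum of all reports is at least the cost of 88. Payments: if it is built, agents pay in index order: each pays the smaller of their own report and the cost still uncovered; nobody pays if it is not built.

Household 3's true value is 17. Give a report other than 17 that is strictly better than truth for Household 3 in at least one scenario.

Suppose Household 1 reports 28, Household 2 reports 28 and Household 4 reports 28.
Report 17: project built, pays 17, utility 17 - 17 = 0.
Report 6: project built, pays 6, utility 17 - 6 = 11.
So reporting 6 beats truth here (11 > 0).

6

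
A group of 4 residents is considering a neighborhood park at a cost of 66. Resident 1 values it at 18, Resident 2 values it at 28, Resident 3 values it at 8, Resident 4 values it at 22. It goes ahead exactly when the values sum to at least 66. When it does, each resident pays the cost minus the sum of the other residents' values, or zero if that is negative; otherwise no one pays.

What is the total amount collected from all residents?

Total value 76 ≥ cost 66, so it is built.
Resident 1: others sum to 58; max(0, 66 - 58) = 8.
Resident 2: others sum to 48; max(0, 66 - 48) = 18.
Resident 3: others sum to 68; max(0, 66 - 68) = 0.
Resident 4: others sum to 54; max(0, 66 - 54) = 12.
Total collected = 8 + 18 + 0 + 12 = 38.

38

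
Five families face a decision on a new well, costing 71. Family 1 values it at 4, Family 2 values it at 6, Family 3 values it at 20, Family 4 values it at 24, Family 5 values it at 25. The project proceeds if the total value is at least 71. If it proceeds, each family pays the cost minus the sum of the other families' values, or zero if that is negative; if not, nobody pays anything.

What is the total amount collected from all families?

Total value 79 ≥ cost 71, so it is built.
Family 1: others sum to 75; max(0, 71 - 75) = 0.
Family 2: others sum to 73; max(0, 71 - 73) = 0.
Family 3: others sum to 59; max(0, 71 - 59) = 12.
Family 4: others sum to 55; max(0, 71 - 55) = 16.
Family 5: others sum to 54; max(0, 71 - 54) = 17.
Total collected = 0 + 0 + 12 + 16 + 17 = 45.

45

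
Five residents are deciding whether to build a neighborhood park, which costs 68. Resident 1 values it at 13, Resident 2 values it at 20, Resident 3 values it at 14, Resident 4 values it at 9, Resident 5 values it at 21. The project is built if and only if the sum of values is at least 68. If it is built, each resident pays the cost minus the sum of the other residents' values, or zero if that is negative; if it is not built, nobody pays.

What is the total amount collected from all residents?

32

Total value 77 ≥ cost 68, so it is built.
Resident 1: others sum to 64; max(0, 68 - 64) = 4.
Resident 2: others sum to 57; max(0, 68 - 57) = 11.
Resident 3: others sum to 63; max(0, 68 - 63) = 5.
Resident 4: others sum to 68; max(0, 68 - 68) = 0.
Resident 5: others sum to 56; max(0, 68 - 56) = 12.
Total collected = 4 + 11 + 5 + 0 + 12 = 32.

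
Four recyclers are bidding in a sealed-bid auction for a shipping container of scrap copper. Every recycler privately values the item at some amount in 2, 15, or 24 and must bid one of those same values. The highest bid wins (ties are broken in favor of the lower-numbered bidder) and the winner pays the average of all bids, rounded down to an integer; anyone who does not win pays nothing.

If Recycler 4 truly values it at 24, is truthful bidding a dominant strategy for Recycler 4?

No

Consider the case where Recycler 1 bids 2, Recycler 2 bids 2 and Recycler 3 bids 2.
Truthful bid 24: wins, pays 7, utility 24 - 7 = 17.
Bid 15 instead: wins, pays 5, utility 24 - 5 = 19.
Since 19 > 17, bidding 15 is strictly better here, so truthful bidding is not dominant.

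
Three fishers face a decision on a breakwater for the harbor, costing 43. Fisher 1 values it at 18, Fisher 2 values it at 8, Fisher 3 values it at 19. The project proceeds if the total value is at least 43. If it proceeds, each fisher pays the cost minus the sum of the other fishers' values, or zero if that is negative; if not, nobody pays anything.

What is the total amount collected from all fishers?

Total value 45 ≥ cost 43, so it is built.
Fisher 1: others sum to 27; max(0, 43 - 27) = 16.
Fisher 2: others sum to 37; max(0, 43 - 37) = 6.
Fisher 3: others sum to 26; max(0, 43 - 26) = 17.
Total collected = 16 + 6 + 17 = 39.

39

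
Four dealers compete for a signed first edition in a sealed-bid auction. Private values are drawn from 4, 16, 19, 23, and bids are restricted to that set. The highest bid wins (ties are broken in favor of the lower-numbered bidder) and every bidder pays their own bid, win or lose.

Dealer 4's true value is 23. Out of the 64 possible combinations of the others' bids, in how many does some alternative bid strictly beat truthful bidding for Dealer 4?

Others bid (4, 4, 4): truth gives 0; bid 16 gives 7 > 0. Violating.
Others bid (4, 4, 16): truth gives 0; bid 19 gives 4 > 0. Violating.
Others bid (4, 4, 23): truth gives -23; bid 4 gives -4 > -23. Violating.
Others bid (4, 16, 4): truth gives 0; bid 19 gives 4 > 0. Violating.
Others bid (4, 4, 19): truth gives 0; no alternative beats it.
Others bid (4, 16, 19): truth gives 0; no alternative beats it.
(Checking all 64 profiles: 45 have a profitable deviation, 19 do not.)

45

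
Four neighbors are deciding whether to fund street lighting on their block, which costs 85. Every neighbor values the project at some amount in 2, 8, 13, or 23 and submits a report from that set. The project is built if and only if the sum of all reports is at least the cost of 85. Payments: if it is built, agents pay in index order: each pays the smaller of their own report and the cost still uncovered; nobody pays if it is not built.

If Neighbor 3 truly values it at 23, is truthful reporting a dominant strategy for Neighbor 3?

Check each profile of the others' reports and compare truth against every alternative report.
Others report (2, 2, 2): truth gives 0, best alternative gives 0.
Others report (2, 2, 8): truth gives 0, best alternative gives 0.
Others report (2, 2, 13): truth gives 0, best alternative gives 0.
Others report (2, 2, 23): truth gives 0, best alternative gives 0.
Others report (2, 8, 2): truth gives 0, best alternative gives 0.
Others report (2, 8, 8): truth gives 0, best alternative gives 0.
(Remaining 58 profiles checked similarly; truth is weakly best in each.)
In every case the truthful report is at least as good as any alternative, so it is a dominant strategy.

Yes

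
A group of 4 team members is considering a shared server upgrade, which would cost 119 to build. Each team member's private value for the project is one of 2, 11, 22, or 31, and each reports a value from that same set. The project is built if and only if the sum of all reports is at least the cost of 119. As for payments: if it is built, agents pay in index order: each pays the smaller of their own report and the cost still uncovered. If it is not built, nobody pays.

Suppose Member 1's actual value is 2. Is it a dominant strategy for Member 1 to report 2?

Yes

Check each profile of the others' reports and compare truth against every alternative report.
Others report (2, 2, 2): truth gives 0, best alternative gives 0.
Others report (2, 2, 11): truth gives 0, best alternative gives 0.
Others report (2, 2, 22): truth gives 0, best alternative gives 0.
Others report (2, 2, 31): truth gives 0, best alternative gives 0.
Others report (2, 11, 2): truth gives 0, best alternative gives 0.
Others report (2, 11, 11): truth gives 0, best alternative gives 0.
(Remaining 58 profiles checked similarly; truth is weakly best in each.)
In every case the truthful report is at least as good as any alternative, so it is a dominant strategy.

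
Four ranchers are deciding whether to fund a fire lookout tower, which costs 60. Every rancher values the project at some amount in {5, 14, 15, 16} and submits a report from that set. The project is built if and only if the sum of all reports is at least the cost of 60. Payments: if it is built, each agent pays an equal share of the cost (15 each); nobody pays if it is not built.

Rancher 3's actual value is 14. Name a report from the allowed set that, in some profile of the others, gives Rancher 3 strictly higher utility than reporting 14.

5

Suppose Rancher 1 reports 14, Rancher 2 reports 16 and Rancher 4 reports 16.
Report 14: project built, pays 15, utility 14 - 15 = -1.
Report 5: project not built, utility 0.
So reporting 5 beats truth here (0 > -1).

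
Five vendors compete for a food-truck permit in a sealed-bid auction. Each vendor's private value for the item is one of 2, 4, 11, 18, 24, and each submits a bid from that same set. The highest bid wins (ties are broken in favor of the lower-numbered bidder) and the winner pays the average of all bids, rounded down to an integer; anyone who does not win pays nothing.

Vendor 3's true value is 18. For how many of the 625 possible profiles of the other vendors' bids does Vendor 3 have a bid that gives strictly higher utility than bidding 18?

Others bid (2, 2, 2, 2): truth gives 13; bid 4 gives 16 > 13. Violating.
Others bid (2, 2, 2, 4): truth gives 13; bid 4 gives 16 > 13. Violating.
Others bid (2, 2, 2, 11): truth gives 11; bid 11 gives 13 > 11. Violating.
Others bid (2, 2, 2, 24): truth gives 0; bid 24 gives 8 > 0. Violating.
Others bid (2, 2, 2, 18): truth gives 10; no alternative beats it.
Others bid (2, 2, 4, 18): truth gives 10; no alternative beats it.
(Checking all 625 profiles: 275 have a profitable deviation, 350 do not.)

275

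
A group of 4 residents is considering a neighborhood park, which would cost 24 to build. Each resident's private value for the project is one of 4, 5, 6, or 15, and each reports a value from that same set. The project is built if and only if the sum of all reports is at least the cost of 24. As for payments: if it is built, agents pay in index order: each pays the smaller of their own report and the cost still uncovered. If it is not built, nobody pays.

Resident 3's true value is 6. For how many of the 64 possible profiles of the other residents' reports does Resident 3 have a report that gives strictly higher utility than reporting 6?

17

Others report (4, 4, 15): truth gives 0; report 4 gives 2 > 0. Violating.
Others report (4, 5, 15): truth gives 0; report 4 gives 2 > 0. Violating.
Others report (4, 6, 15): truth gives 0; report 4 gives 2 > 0. Violating.
Others report (4, 15, 4): truth gives 1; report 4 gives 2 > 1. Violating.
Others report (4, 4, 4): truth gives 0; no alternative beats it.
Others report (4, 4, 5): truth gives 0; no alternative beats it.
(Checking all 64 profiles: 17 have a profitable deviation, 47 do not.)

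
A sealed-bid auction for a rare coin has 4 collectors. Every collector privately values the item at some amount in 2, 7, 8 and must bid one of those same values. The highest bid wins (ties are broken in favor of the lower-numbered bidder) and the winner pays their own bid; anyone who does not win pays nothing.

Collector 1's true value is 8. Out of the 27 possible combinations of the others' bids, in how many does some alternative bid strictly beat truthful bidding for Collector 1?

Others bid (2, 2, 2): truth gives 0; bid 2 gives 6 > 0. Violating.
Others bid (2, 2, 7): truth gives 0; bid 7 gives 1 > 0. Violating.
Others bid (2, 7, 2): truth gives 0; bid 7 gives 1 > 0. Violating.
Others bid (2, 7, 7): truth gives 0; bid 7 gives 1 > 0. Violating.
Others bid (2, 2, 8): truth gives 0; no alternative beats it.
Others bid (2, 7, 8): truth gives 0; no alternative beats it.
(Checking all 27 profiles: 8 have a profitable deviation, 19 do not.)

8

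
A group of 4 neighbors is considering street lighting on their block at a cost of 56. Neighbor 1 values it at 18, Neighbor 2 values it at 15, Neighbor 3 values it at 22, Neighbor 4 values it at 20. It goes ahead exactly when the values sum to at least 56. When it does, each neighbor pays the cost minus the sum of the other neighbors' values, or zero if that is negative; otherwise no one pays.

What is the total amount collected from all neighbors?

4

Total value 75 ≥ cost 56, so it is built.
Neighbor 1: others sum to 57; max(0, 56 - 57) = 0.
Neighbor 2: others sum to 60; max(0, 56 - 60) = 0.
Neighbor 3: others sum to 53; max(0, 56 - 53) = 3.
Neighbor 4: others sum to 55; max(0, 56 - 55) = 1.
Total collected = 0 + 0 + 3 + 1 = 4.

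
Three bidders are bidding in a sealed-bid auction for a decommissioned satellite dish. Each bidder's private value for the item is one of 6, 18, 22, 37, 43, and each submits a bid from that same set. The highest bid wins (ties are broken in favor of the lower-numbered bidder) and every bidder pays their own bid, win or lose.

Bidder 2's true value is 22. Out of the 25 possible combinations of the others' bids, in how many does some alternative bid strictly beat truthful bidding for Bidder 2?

21

Others bid (6, 6): truth gives 0; bid 18 gives 4 > 0. Violating.
Others bid (6, 18): truth gives 0; bid 18 gives 4 > 0. Violating.
Others bid (6, 37): truth gives -22; bid 6 gives -6 > -22. Violating.
Others bid (6, 43): truth gives -22; bid 6 gives -6 > -22. Violating.
Others bid (6, 22): truth gives 0; no alternative beats it.
Others bid (18, 6): truth gives 0; no alternative beats it.
(Checking all 25 profiles: 21 have a profitable deviation, 4 do not.)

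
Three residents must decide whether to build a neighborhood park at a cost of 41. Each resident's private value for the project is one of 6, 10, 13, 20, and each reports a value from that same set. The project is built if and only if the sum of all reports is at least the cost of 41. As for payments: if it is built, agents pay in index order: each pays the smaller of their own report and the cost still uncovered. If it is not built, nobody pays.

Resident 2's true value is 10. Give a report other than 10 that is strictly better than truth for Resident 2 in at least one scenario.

6

Suppose Resident 1 reports 20 and Resident 3 reports 20.
Report 10: project built, pays 10, utility 10 - 10 = 0.
Report 6: project built, pays 6, utility 10 - 6 = 4.
So reporting 6 beats truth here (4 > 0).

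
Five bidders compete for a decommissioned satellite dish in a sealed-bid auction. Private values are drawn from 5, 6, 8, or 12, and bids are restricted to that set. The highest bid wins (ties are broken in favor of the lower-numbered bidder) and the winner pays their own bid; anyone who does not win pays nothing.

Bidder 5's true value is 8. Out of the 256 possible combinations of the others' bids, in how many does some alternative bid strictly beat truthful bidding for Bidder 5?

Others bid (5, 5, 5, 5): truth gives 0; bid 6 gives 2 > 0. Violating.
Others bid (5, 5, 5, 6): truth gives 0; no alternative beats it.
Others bid (5, 5, 5, 8): truth gives 0; no alternative beats it.
(Checking all 256 profiles: 1 has a profitable deviation, 255 do not.)

1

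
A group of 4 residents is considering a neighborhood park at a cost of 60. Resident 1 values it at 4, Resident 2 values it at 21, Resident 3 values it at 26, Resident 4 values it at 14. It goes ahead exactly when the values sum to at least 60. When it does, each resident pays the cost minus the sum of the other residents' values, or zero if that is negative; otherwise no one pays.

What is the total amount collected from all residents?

Total value 65 ≥ cost 60, so it is built.
Resident 1: others sum to 61; max(0, 60 - 61) = 0.
Resident 2: others sum to 44; max(0, 60 - 44) = 16.
Resident 3: others sum to 39; max(0, 60 - 39) = 21.
Resident 4: others sum to 51; max(0, 60 - 51) = 9.
Total collected = 0 + 16 + 21 + 9 = 46.

46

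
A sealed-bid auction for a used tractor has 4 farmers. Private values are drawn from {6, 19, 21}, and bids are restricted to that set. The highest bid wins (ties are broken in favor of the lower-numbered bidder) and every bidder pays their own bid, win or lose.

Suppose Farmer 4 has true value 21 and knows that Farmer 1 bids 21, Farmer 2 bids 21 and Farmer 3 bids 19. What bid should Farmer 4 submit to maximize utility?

6

Bid 6: loses but pays 6, utility -6.
Bid 19: loses but pays 19, utility -19.
Bid 21: loses but pays 21, utility -21.
The best choice is 6 with utility -6.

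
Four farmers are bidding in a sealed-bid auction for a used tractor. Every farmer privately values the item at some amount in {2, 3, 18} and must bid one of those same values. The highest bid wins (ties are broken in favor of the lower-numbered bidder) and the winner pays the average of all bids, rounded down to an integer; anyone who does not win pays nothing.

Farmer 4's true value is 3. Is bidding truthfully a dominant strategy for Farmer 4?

Yes

Check each profile of the others' bids and compare truth against every alternative bid.
Others bid (2, 2, 2): truth gives 1, best alternative gives 0.
Others bid (2, 2, 3): truth gives 0, best alternative gives 0.
Others bid (2, 2, 18): truth gives 0, best alternative gives 0.
Others bid (2, 3, 2): truth gives 0, best alternative gives 0.
Others bid (2, 3, 3): truth gives 0, best alternative gives 0.
Others bid (2, 3, 18): truth gives 0, best alternative gives 0.
(Remaining 21 profiles checked similarly; truth is weakly best in each.)
In every case the truthful bid is at least as good as any alternative, so it is a dominant strategy.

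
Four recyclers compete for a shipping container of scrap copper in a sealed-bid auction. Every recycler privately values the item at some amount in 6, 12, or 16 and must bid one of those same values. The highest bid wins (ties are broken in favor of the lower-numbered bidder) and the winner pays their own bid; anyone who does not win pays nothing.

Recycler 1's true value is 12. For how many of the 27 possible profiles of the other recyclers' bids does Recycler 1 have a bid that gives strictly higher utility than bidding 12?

Others bid (6, 6, 6): truth gives 0; bid 6 gives 6 > 0. Violating.
Others bid (6, 6, 12): truth gives 0; no alternative beats it.
Others bid (6, 6, 16): truth gives 0; no alternative beats it.
(Checking all 27 profiles: 1 has a profitable deviation, 26 do not.)

1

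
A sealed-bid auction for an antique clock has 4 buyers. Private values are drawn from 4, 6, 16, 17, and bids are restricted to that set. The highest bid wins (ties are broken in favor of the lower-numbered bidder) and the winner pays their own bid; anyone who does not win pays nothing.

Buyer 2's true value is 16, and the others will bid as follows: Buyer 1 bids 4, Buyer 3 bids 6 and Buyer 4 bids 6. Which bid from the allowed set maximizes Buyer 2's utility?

6

Bid 4: loses, pays 0, utility 0.
Bid 6: wins, pays 6, utility 16 - 6 = 10.
Bid 16: wins, pays 16, utility 16 - 16 = 0.
Bid 17: wins, pays 17, utility 16 - 17 = -1.
The best choice is 6 with utility 10.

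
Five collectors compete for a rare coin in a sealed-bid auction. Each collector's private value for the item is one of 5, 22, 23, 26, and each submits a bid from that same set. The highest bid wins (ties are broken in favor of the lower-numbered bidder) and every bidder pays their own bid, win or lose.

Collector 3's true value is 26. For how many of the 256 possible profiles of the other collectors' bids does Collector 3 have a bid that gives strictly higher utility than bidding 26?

Others bid (5, 5, 5, 5): truth gives 0; bid 22 gives 4 > 0. Violating.
Others bid (5, 5, 5, 22): truth gives 0; bid 22 gives 4 > 0. Violating.
Others bid (5, 5, 5, 23): truth gives 0; bid 23 gives 3 > 0. Violating.
Others bid (5, 5, 22, 5): truth gives 0; bid 22 gives 4 > 0. Violating.
Others bid (5, 5, 5, 26): truth gives 0; no alternative beats it.
Others bid (5, 5, 22, 26): truth gives 0; no alternative beats it.
(Checking all 256 profiles: 148 have a profitable deviation, 108 do not.)

148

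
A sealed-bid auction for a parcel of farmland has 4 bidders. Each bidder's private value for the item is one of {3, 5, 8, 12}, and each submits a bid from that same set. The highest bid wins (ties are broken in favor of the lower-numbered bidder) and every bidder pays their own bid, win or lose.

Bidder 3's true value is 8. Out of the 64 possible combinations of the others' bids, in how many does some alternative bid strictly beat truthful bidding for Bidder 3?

54

Others bid (3, 3, 3): truth gives 0; bid 5 gives 3 > 0. Violating.
Others bid (3, 3, 5): truth gives 0; bid 5 gives 3 > 0. Violating.
Others bid (3, 3, 12): truth gives -8; bid 3 gives -3 > -8. Violating.
Others bid (3, 5, 12): truth gives -8; bid 3 gives -3 > -8. Violating.
Others bid (3, 3, 8): truth gives 0; no alternative beats it.
Others bid (3, 5, 3): truth gives 0; no alternative beats it.
(Checking all 64 profiles: 54 have a profitable deviation, 10 do not.)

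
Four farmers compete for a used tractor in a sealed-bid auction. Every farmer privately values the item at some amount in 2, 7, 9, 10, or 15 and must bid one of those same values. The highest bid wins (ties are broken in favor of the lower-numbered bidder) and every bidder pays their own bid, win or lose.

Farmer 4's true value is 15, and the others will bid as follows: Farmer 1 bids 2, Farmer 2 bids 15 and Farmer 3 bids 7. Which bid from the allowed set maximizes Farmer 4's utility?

2

Bid 2: loses but pays 2, utility -2.
Bid 7: loses but pays 7, utility -7.
Bid 9: loses but pays 9, utility -9.
Bid 10: loses but pays 10, utility -10.
Bid 15: loses but pays 15, utility -15.
The best choice is 2 with utility -2.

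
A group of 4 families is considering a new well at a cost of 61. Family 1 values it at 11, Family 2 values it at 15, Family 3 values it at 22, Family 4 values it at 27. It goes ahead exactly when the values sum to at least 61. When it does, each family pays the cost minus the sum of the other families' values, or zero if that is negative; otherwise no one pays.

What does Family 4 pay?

13

Total value 75 ≥ cost 61, so the project is built.
The other families' values sum to 48.
Cost minus that sum is 61 - 48 = 13.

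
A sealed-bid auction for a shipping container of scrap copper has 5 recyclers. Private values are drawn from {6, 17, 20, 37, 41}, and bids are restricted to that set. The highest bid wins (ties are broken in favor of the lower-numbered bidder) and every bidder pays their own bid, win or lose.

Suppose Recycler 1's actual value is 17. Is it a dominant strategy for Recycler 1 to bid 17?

No

Consider the case where Recycler 2 bids 6, Recycler 3 bids 6, Recycler 4 bids 6 and Recycler 5 bids 6.
Truthful bid 17: wins, pays 17, utility 17 - 17 = 0.
Bid 6 instead: wins, pays 6, utility 17 - 6 = 11.
Since 11 > 0, bidding 6 is strictly better here, so truthful bidding is not dominant.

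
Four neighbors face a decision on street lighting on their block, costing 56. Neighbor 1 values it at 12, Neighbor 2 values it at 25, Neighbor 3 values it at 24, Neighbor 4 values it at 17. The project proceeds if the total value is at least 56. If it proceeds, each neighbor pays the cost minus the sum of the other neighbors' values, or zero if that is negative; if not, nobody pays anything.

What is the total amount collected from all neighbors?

Total value 78 ≥ cost 56, so it is built.
Neighbor 1: others sum to 66; max(0, 56 - 66) = 0.
Neighbor 2: others sum to 53; max(0, 56 - 53) = 3.
Neighbor 3: others sum to 54; max(0, 56 - 54) = 2.
Neighbor 4: others sum to 61; max(0, 56 - 61) = 0.
Total collected = 0 + 3 + 2 + 0 = 5.

5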